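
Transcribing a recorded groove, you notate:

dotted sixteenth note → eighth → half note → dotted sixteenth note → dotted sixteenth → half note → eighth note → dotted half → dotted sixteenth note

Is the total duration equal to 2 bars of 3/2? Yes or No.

No

One bar of 3/2 = 48 thirty-second notes, so 2 bars = 96.
Express everything in thirty-second notes: dotted sixteenth note = 3; eighth = 4; half note = 16; dotted sixteenth note = 3; dotted sixteenth = 3; half note = 16; eighth note = 4; dotted half = 24; dotted sixteenth note = 3.
Total: 3 + 4 + 16 + 3 + 3 + 16 + 4 + 24 + 3 = 76.
76 falls short of 96, so the answer is No.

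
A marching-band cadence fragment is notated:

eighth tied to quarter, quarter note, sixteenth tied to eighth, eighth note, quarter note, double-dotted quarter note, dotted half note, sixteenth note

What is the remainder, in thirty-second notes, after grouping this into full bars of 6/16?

One bar of 6/16 = 6 sixteenth notes.
In sixteenth notes: eighth tied to quarter (eighth + quarter) = 6; quarter note = 4; sixteenth tied to eighth (sixteenth + eighth) = 3; eighth note = 2; quarter note = 4; double-dotted quarter note = 7; dotted half note = 12; sixteenth note = 1.
Sum: 6 + 4 + 3 + 2 + 4 + 7 + 12 + 1 = 39.
39 ÷ 6 = 6 complete bars with 3 sixteenth notes remaining = 6 thirty-second notes.

6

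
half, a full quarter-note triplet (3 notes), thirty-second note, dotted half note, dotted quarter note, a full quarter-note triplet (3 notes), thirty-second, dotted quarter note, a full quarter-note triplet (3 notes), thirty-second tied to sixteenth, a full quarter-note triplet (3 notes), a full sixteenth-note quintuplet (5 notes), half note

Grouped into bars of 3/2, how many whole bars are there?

One bar of 3/2 = 48 thirty-second notes.
Convert each value to thirty-second notes: half = 16; a full quarter-note triplet (3 notes) (three triplet quarters span one half) = 16; thirty-second note = 1; dotted half note = 24; dotted quarter note = 12; a full quarter-note triplet (3 notes) (three triplet quarters span one half) = 16; thirty-second = 1; dotted quarter note = 12; a full quarter-note triplet (3 notes) (three triplet quarters span one half) = 16; thirty-second tied to sixteenth (thirty-second + sixteenth) = 3; a full quarter-note triplet (3 notes) (three triplet quarters span one half) = 16; a full sixteenth-note quintuplet (5 notes) (five quintuplet sixteenths span one quarter) = 8; half note = 16.
Altogether 16 + 16 + 1 + 24 + 12 + 16 + 1 + 12 + 16 + 3 + 16 + 8 + 16 = 157.
157 ÷ 48 = 3 complete bars with 13 left over.

3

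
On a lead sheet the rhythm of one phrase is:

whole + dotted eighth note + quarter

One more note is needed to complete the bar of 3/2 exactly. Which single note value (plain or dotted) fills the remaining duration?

The bar of 3/2 = 24 sixteenth notes.
Working in sixteenth notes: whole = 16; dotted eighth note = 3; quarter = 4.
Altogether 16 + 3 + 4 = 23.
Remaining: 24 − 23 = 1 sixteenth note, which is a sixteenth note.

sixteenth note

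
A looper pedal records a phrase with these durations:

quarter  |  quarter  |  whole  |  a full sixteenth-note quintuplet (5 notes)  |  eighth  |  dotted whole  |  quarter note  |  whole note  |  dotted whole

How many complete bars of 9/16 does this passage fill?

10

One bar of 9/16 = 9 sixteenth notes.
Convert each value to sixteenth notes: quarter = 4; quarter = 4; whole = 16; a full sixteenth-note quintuplet (5 notes) (five quintuplet sixteenths span one quarter) = 4; eighth = 2; dotted whole = 24; quarter note = 4; whole note = 16; dotted whole = 24.
Adding: 4 + 4 + 16 + 4 + 2 + 24 + 4 + 16 + 24 = 98.
98 ÷ 9 = 10 complete bars with 8 left over.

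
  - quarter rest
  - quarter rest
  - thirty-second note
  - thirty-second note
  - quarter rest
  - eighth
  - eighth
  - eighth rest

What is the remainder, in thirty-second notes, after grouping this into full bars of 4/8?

6

One bar of 4/8 = 16 thirty-second notes.
Working in thirty-second notes: quarter rest = 8; quarter rest = 8; thirty-second note = 1; thirty-second note = 1; quarter rest = 8; eighth = 4; eighth = 4; eighth rest = 4.
Adding: 8 + 8 + 1 + 1 + 8 + 4 + 4 + 4 = 38.
38 ÷ 16 = 2 complete bars with 6 thirty-second notes remaining.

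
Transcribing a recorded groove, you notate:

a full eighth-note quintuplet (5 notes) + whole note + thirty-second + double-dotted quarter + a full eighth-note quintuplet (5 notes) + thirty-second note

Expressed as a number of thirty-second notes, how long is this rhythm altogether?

Working in thirty-second notes: a full eighth-note quintuplet (5 notes) (five quintuplet eighths span one half) = 16; whole note = 32; thirty-second = 1; double-dotted quarter = 14; a full eighth-note quintuplet (5 notes) (five quintuplet eighths span one half) = 16; thirty-second note = 1.
Adding: 16 + 32 + 1 + 14 + 16 + 1 = 80 thirty-second notes.

80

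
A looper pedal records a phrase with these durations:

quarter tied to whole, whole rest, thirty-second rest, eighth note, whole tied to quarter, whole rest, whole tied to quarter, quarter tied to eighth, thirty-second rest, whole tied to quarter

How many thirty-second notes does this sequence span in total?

Convert each value to thirty-second notes: quarter tied to whole (quarter + whole) = 40; whole rest = 32; thirty-second rest = 1; eighth note = 4; whole tied to quarter (whole + quarter) = 40; whole rest = 32; whole tied to quarter (whole + quarter) = 40; quarter tied to eighth (quarter + eighth) = 12; thirty-second rest = 1; whole tied to quarter (whole + quarter) = 40.
Altogether 40 + 32 + 1 + 4 + 40 + 32 + 40 + 12 + 1 + 40 = 242 thirty-second notes.

242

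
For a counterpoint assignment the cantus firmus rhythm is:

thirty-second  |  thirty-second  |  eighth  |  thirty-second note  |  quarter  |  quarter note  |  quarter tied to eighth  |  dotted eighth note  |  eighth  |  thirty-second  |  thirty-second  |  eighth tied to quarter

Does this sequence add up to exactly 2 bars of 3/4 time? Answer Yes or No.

No

One bar of 3/4 = 24 thirty-second notes, so 2 bars = 48.
Each duration in thirty-second notes: thirty-second = 1; thirty-second = 1; eighth = 4; thirty-second note = 1; quarter = 8; quarter note = 8; quarter tied to eighth (quarter + eighth) = 12; dotted eighth note = 6; eighth = 4; thirty-second = 1; thirty-second = 1; eighth tied to quarter (eighth + quarter) = 12.
Altogether 1 + 1 + 4 + 1 + 8 + 8 + 12 + 6 + 4 + 1 + 1 + 12 = 59.
59 exceeds 48, so the answer is No.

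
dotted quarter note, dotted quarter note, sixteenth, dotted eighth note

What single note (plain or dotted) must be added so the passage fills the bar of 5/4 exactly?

quarter note

The bar of 5/4 = 20 sixteenth notes.
Convert each value to sixteenth notes: dotted quarter note = 6; dotted quarter note = 6; sixteenth = 1; dotted eighth note = 3.
Sum: 6 + 6 + 1 + 3 = 16.
Remaining: 20 − 16 = 4 sixteenth notes, which is a quarter note.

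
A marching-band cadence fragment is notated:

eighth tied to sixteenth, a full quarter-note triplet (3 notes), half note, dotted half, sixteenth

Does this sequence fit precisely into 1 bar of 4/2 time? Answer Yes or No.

One bar of 4/2 = 32 sixteenth notes.
In sixteenth notes: eighth tied to sixteenth (eighth + sixteenth) = 3; a full quarter-note triplet (3 notes) (three triplet quarters span one half) = 8; half note = 8; dotted half = 12; sixteenth = 1.
Altogether 3 + 8 + 8 + 12 + 1 = 32.
32 equals 32, so the answer is Yes.

Yes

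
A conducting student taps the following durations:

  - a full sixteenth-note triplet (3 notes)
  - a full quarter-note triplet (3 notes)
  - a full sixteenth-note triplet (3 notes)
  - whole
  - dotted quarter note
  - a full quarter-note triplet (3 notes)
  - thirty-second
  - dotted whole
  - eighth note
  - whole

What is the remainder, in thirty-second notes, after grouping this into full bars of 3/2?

One bar of 3/2 = 48 thirty-second notes.
Convert each value to thirty-second notes: a full sixteenth-note triplet (3 notes) (three triplet sixteenths span one eighth) = 4; a full quarter-note triplet (3 notes) (three triplet quarters span one half) = 16; a full sixteenth-note triplet (3 notes) (three triplet sixteenths span one eighth) = 4; whole = 32; dotted quarter note = 12; a full quarter-note triplet (3 notes) (three triplet quarters span one half) = 16; thirty-second = 1; dotted whole = 48; eighth note = 4; whole = 32.
Adding: 4 + 16 + 4 + 32 + 12 + 16 + 1 + 48 + 4 + 32 = 169.
169 ÷ 48 = 3 complete bars with 25 thirty-second notes remaining.

25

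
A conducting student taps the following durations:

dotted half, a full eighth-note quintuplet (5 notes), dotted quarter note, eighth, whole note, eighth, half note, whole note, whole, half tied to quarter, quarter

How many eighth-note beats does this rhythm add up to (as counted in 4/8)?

51

One eighth-note beat = 2 sixteenth notes.
Each duration in sixteenth notes: dotted half = 12; a full eighth-note quintuplet (5 notes) (five quintuplet eighths span one half) = 8; dotted quarter note = 6; eighth = 2; whole note = 16; eighth = 2; half note = 8; whole note = 16; whole = 16; half tied to quarter (half + quarter) = 12; quarter = 4.
Altogether 12 + 8 + 6 + 2 + 16 + 2 + 8 + 16 + 16 + 12 + 4 = 102.
102 ÷ 2 = 51 beats.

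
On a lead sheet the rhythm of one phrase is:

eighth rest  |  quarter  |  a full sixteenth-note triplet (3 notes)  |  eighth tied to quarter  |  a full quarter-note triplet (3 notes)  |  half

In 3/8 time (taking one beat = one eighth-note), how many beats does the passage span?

One eighth-note beat = 2 sixteenth notes.
Express everything in sixteenth notes: eighth rest = 2; quarter = 4; a full sixteenth-note triplet (3 notes) (three triplet sixteenths span one eighth) = 2; eighth tied to quarter (eighth + quarter) = 6; a full quarter-note triplet (3 notes) (three triplet quarters span one half) = 8; half = 8.
Sum: 2 + 4 + 2 + 6 + 8 + 8 = 30.
30 ÷ 2 = 15 beats.

15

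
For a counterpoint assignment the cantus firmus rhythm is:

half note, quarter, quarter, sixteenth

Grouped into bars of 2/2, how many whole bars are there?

One bar of 2/2 = 16 sixteenth notes.
Express everything in sixteenth notes: half note = 8; quarter = 4; quarter = 4; sixteenth = 1.
Altogether 8 + 4 + 4 + 1 = 17.
17 ÷ 16 = 1 complete bar with 1 left over.

1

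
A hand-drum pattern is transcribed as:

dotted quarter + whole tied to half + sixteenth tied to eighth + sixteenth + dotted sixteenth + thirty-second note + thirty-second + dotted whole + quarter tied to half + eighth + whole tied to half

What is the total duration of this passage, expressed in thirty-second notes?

Working in thirty-second notes: dotted quarter = 12; whole tied to half (whole + half) = 48; sixteenth tied to eighth (sixteenth + eighth) = 6; sixteenth = 2; dotted sixteenth = 3; thirty-second note = 1; thirty-second = 1; dotted whole = 48; quarter tied to half (quarter + half) = 24; eighth = 4; whole tied to half (whole + half) = 48.
Total: 12 + 48 + 6 + 2 + 3 + 1 + 1 + 48 + 24 + 4 + 48 = 197 thirty-second notes.

197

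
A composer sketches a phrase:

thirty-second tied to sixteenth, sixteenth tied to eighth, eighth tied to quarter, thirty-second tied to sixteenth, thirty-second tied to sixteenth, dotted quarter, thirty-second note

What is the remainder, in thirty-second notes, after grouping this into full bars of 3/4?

16

One bar of 3/4 = 24 thirty-second notes.
Convert each value to thirty-second notes: thirty-second tied to sixteenth (thirty-second + sixteenth) = 3; sixteenth tied to eighth (sixteenth + eighth) = 6; eighth tied to quarter (eighth + quarter) = 12; thirty-second tied to sixteenth (thirty-second + sixteenth) = 3; thirty-second tied to sixteenth (thirty-second + sixteenth) = 3; dotted quarter = 12; thirty-second note = 1.
Total: 3 + 6 + 12 + 3 + 3 + 12 + 1 = 40.
40 ÷ 24 = 1 complete bar with 16 thirty-second notes remaining.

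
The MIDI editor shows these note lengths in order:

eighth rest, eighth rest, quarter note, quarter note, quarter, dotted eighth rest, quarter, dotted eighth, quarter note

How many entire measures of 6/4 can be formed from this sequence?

One bar of 6/4 = 24 sixteenth notes.
Working in sixteenth notes: eighth rest = 2; eighth rest = 2; quarter note = 4; quarter note = 4; quarter = 4; dotted eighth rest = 3; quarter = 4; dotted eighth = 3; quarter note = 4.
Sum: 2 + 2 + 4 + 4 + 4 + 3 + 4 + 3 + 4 = 30.
30 ÷ 24 = 1 complete bar with 6 left over.

1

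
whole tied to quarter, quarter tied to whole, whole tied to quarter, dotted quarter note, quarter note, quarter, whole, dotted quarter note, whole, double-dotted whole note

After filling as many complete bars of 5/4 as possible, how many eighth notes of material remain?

One bar of 5/4 = 10 eighth notes.
Each duration in eighth notes: whole tied to quarter (whole + quarter) = 10; quarter tied to whole (quarter + whole) = 10; whole tied to quarter (whole + quarter) = 10; dotted quarter note = 3; quarter note = 2; quarter = 2; whole = 8; dotted quarter note = 3; whole = 8; double-dotted whole note = 14.
Total: 10 + 10 + 10 + 3 + 2 + 2 + 8 + 3 + 8 + 14 = 70.
70 ÷ 10 = 7 complete bars with 0 eighth notes remaining.

0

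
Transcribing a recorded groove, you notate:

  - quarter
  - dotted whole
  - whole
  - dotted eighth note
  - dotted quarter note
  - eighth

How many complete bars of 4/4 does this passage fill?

One bar of 4/4 = 16 sixteenth notes.
Working in sixteenth notes: quarter = 4; dotted whole = 24; whole = 16; dotted eighth note = 3; dotted quarter note = 6; eighth = 2.
Total: 4 + 24 + 16 + 3 + 6 + 2 = 55.
55 ÷ 16 = 3 complete bars with 7 left over.

3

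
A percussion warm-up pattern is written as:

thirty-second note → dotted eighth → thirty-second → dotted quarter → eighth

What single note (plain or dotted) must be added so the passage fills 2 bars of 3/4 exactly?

2 bars of 3/4 = 48 thirty-second notes.
In thirty-second notes: thirty-second note = 1; dotted eighth = 6; thirty-second = 1; dotted quarter = 12; eighth = 4.
Sum: 1 + 6 + 1 + 12 + 4 = 24.
Remaining: 48 − 24 = 24 thirty-second notes, which is a dotted half note.

dotted half note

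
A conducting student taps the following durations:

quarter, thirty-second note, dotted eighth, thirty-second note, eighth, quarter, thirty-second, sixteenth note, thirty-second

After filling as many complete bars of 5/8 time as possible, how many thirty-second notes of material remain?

One bar of 5/8 = 20 thirty-second notes.
In thirty-second notes: quarter = 8; thirty-second note = 1; dotted eighth = 6; thirty-second note = 1; eighth = 4; quarter = 8; thirty-second = 1; sixteenth note = 2; thirty-second = 1.
Sum: 8 + 1 + 6 + 1 + 4 + 8 + 1 + 2 + 1 = 32.
32 ÷ 20 = 1 complete bar with 12 thirty-second notes remaining.

12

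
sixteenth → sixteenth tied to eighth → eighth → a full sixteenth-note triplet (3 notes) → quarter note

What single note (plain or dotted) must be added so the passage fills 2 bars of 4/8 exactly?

2 bars of 4/8 = 16 sixteenth notes.
In sixteenth notes: sixteenth = 1; sixteenth tied to eighth (sixteenth + eighth) = 3; eighth = 2; a full sixteenth-note triplet (3 notes) (three triplet sixteenths span one eighth) = 2; quarter note = 4.
Sum: 1 + 3 + 2 + 2 + 4 = 12.
Remaining: 16 − 12 = 4 sixteenth notes, which is a quarter note.

quarter note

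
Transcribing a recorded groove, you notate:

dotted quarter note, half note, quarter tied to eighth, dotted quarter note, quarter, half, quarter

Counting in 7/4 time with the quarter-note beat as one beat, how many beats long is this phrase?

10.5

One quarter-note beat = 2 eighth notes.
Working in eighth notes: dotted quarter note = 3; half note = 4; quarter tied to eighth (quarter + eighth) = 3; dotted quarter note = 3; quarter = 2; half = 4; quarter = 2.
Adding: 3 + 4 + 3 + 3 + 2 + 4 + 2 = 21.
21 ÷ 2 = 10.5 beats.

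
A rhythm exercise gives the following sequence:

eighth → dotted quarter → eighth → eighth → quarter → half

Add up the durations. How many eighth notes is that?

Each duration in eighth notes: eighth = 1; dotted quarter = 3; eighth = 1; eighth = 1; quarter = 2; half = 4.
Sum: 1 + 3 + 1 + 1 + 2 + 4 = 12 eighth notes.

12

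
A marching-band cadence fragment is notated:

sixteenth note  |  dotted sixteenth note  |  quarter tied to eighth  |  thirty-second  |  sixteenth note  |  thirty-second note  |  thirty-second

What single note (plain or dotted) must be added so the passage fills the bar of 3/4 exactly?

The bar of 3/4 = 24 thirty-second notes.
Convert each value to thirty-second notes: sixteenth note = 2; dotted sixteenth note = 3; quarter tied to eighth (quarter + eighth) = 12; thirty-second = 1; sixteenth note = 2; thirty-second note = 1; thirty-second = 1.
Sum: 2 + 3 + 12 + 1 + 2 + 1 + 1 = 22.
Remaining: 24 − 22 = 2 thirty-second notes, which is a sixteenth note.

sixteenth note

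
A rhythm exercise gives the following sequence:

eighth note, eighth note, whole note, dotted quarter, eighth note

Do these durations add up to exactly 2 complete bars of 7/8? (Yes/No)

Yes

One bar of 7/8 = 7 eighth notes, so 2 bars = 14.
Working in eighth notes: eighth note = 1; eighth note = 1; whole note = 8; dotted quarter = 3; eighth note = 1.
Total: 1 + 1 + 8 + 3 + 1 = 14.
14 equals 14, so the answer is Yes.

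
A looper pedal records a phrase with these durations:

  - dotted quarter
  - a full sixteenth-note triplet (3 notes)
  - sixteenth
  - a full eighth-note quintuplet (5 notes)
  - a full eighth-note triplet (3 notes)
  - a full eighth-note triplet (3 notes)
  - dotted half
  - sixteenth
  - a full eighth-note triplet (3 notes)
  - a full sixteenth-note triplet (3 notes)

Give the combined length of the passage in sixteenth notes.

Each duration in sixteenth notes: dotted quarter = 6; a full sixteenth-note triplet (3 notes) (three triplet sixteenths span one eighth) = 2; sixteenth = 1; a full eighth-note quintuplet (5 notes) (five quintuplet eighths span one half) = 8; a full eighth-note triplet (3 notes) (three triplet eighths span one quarter) = 4; a full eighth-note triplet (3 notes) (three triplet eighths span one quarter) = 4; dotted half = 12; sixteenth = 1; a full eighth-note triplet (3 notes) (three triplet eighths span one quarter) = 4; a full sixteenth-note triplet (3 notes) (three triplet sixteenths span one eighth) = 2.
Adding: 6 + 2 + 1 + 8 + 4 + 4 + 12 + 1 + 4 + 2 = 44 sixteenth notes.

44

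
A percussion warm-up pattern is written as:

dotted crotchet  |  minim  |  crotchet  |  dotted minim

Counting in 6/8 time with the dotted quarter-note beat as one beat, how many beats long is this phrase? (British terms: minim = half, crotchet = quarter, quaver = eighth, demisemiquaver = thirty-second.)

One dotted quarter-note beat = 3 eighth notes.
Working in eighth notes: dotted crotchet = 3; minim = 4; crotchet = 2; dotted minim = 6.
Adding: 3 + 4 + 2 + 6 = 15.
15 ÷ 3 = 5 beats.

5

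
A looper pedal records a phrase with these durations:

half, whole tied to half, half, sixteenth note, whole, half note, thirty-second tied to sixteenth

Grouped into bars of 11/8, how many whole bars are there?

One bar of 11/8 = 44 thirty-second notes.
Each duration in thirty-second notes: half = 16; whole tied to half (whole + half) = 48; half = 16; sixteenth note = 2; whole = 32; half note = 16; thirty-second tied to sixteenth (thirty-second + sixteenth) = 3.
Total: 16 + 48 + 16 + 2 + 32 + 16 + 3 = 133.
133 ÷ 44 = 3 complete bars with 1 left over.

3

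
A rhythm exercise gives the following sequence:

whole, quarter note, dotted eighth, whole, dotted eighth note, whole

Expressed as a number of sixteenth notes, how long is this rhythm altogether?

58

Each duration in sixteenth notes: whole = 16; quarter note = 4; dotted eighth = 3; whole = 16; dotted eighth note = 3; whole = 16.
Sum: 16 + 4 + 3 + 16 + 3 + 16 = 58 sixteenth notes.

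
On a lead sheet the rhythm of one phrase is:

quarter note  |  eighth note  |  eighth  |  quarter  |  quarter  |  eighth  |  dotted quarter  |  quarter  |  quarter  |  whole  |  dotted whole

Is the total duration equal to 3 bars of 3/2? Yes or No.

One bar of 3/2 = 12 eighth notes, so 3 bars = 36.
Express everything in eighth notes: quarter note = 2; eighth note = 1; eighth = 1; quarter = 2; quarter = 2; eighth = 1; dotted quarter = 3; quarter = 2; quarter = 2; whole = 8; dotted whole = 12.
Total: 2 + 1 + 1 + 2 + 2 + 1 + 3 + 2 + 2 + 8 + 12 = 36.
36 equals 36, so the answer is Yes.

Yes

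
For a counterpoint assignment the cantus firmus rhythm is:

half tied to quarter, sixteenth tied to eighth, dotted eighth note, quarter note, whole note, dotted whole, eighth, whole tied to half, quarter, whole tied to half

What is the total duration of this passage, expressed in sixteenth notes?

Working in sixteenth notes: half tied to quarter (half + quarter) = 12; sixteenth tied to eighth (sixteenth + eighth) = 3; dotted eighth note = 3; quarter note = 4; whole note = 16; dotted whole = 24; eighth = 2; whole tied to half (whole + half) = 24; quarter = 4; whole tied to half (whole + half) = 24.
Altogether 12 + 3 + 3 + 4 + 16 + 24 + 2 + 24 + 4 + 24 = 116 sixteenth notes.

116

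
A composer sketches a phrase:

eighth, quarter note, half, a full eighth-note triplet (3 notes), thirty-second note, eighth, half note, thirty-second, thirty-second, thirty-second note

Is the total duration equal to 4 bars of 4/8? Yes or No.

No

One bar of 4/8 = 16 thirty-second notes, so 4 bars = 64.
Working in thirty-second notes: eighth = 4; quarter note = 8; half = 16; a full eighth-note triplet (3 notes) (three triplet eighths span one quarter) = 8; thirty-second note = 1; eighth = 4; half note = 16; thirty-second = 1; thirty-second = 1; thirty-second note = 1.
Total: 4 + 8 + 16 + 8 + 1 + 4 + 16 + 1 + 1 + 1 = 60.
60 falls short of 64, so the answer is No.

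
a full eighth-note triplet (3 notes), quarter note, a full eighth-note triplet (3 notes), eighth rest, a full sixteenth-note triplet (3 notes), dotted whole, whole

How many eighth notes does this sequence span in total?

28

Convert each value to eighth notes: a full eighth-note triplet (3 notes) (three triplet eighths span one quarter) = 2; quarter note = 2; a full eighth-note triplet (3 notes) (three triplet eighths span one quarter) = 2; eighth rest = 1; a full sixteenth-note triplet (3 notes) (three triplet sixteenths span one eighth) = 1; dotted whole = 12; whole = 8.
Adding: 2 + 2 + 2 + 1 + 1 + 12 + 8 = 28 eighth notes.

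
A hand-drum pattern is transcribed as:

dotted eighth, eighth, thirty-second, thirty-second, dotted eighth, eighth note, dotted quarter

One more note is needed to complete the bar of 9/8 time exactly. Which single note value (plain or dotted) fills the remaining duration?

The bar of 9/8 = 36 thirty-second notes.
In thirty-second notes: dotted eighth = 6; eighth = 4; thirty-second = 1; thirty-second = 1; dotted eighth = 6; eighth note = 4; dotted quarter = 12.
Sum: 6 + 4 + 1 + 1 + 6 + 4 + 12 = 34.
Remaining: 36 − 34 = 2 thirty-second notes, which is a sixteenth note.

sixteenth note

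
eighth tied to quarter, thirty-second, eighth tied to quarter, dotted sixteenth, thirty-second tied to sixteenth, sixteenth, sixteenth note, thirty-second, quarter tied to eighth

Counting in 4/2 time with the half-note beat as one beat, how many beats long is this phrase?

3

One half-note beat = 16 thirty-second notes.
In thirty-second notes: eighth tied to quarter (eighth + quarter) = 12; thirty-second = 1; eighth tied to quarter (eighth + quarter) = 12; dotted sixteenth = 3; thirty-second tied to sixteenth (thirty-second + sixteenth) = 3; sixteenth = 2; sixteenth note = 2; thirty-second = 1; quarter tied to eighth (quarter + eighth) = 12.
Total: 12 + 1 + 12 + 3 + 3 + 2 + 2 + 1 + 12 = 48.
48 ÷ 16 = 3 beats.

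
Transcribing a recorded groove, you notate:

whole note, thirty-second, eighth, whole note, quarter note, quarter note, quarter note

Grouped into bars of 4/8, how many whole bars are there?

One bar of 4/8 = 16 thirty-second notes.
Express everything in thirty-second notes: whole note = 32; thirty-second = 1; eighth = 4; whole note = 32; quarter note = 8; quarter note = 8; quarter note = 8.
Altogether 32 + 1 + 4 + 32 + 8 + 8 + 8 = 93.
93 ÷ 16 = 5 complete bars with 13 left over.

5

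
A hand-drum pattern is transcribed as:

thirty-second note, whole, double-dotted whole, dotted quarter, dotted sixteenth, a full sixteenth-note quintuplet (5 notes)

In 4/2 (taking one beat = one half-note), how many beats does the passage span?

One half-note beat = 16 thirty-second notes.
Convert each value to thirty-second notes: thirty-second note = 1; whole = 32; double-dotted whole = 56; dotted quarter = 12; dotted sixteenth = 3; a full sixteenth-note quintuplet (5 notes) (five quintuplet sixteenths span one quarter) = 8.
Adding: 1 + 32 + 56 + 12 + 3 + 8 = 112.
112 ÷ 16 = 7 beats.

7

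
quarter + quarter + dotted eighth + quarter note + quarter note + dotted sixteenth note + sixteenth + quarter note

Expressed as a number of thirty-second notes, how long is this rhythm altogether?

In thirty-second notes: quarter = 8; quarter = 8; dotted eighth = 6; quarter note = 8; quarter note = 8; dotted sixteenth note = 3; sixteenth = 2; quarter note = 8.
Altogether 8 + 8 + 6 + 8 + 8 + 3 + 2 + 8 = 51 thirty-second notes.

51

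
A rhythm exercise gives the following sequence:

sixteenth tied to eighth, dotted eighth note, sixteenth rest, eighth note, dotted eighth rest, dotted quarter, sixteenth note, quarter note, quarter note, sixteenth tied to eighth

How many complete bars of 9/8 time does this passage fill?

One bar of 9/8 = 18 sixteenth notes.
Convert each value to sixteenth notes: sixteenth tied to eighth (sixteenth + eighth) = 3; dotted eighth note = 3; sixteenth rest = 1; eighth note = 2; dotted eighth rest = 3; dotted quarter = 6; sixteenth note = 1; quarter note = 4; quarter note = 4; sixteenth tied to eighth (sixteenth + eighth) = 3.
Sum: 3 + 3 + 1 + 2 + 3 + 6 + 1 + 4 + 4 + 3 = 30.
30 ÷ 18 = 1 complete bar with 12 left over.

1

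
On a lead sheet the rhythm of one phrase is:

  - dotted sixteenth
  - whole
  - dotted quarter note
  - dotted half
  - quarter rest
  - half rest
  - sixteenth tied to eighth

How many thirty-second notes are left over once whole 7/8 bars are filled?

One bar of 7/8 = 28 thirty-second notes.
Each duration in thirty-second notes: dotted sixteenth = 3; whole = 32; dotted quarter note = 12; dotted half = 24; quarter rest = 8; half rest = 16; sixteenth tied to eighth (sixteenth + eighth) = 6.
Adding: 3 + 32 + 12 + 24 + 8 + 16 + 6 = 101.
101 ÷ 28 = 3 complete bars with 17 thirty-second notes remaining.

17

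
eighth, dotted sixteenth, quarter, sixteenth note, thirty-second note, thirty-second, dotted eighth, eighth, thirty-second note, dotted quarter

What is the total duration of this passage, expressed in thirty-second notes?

Working in thirty-second notes: eighth = 4; dotted sixteenth = 3; quarter = 8; sixteenth note = 2; thirty-second note = 1; thirty-second = 1; dotted eighth = 6; eighth = 4; thirty-second note = 1; dotted quarter = 12.
Altogether 4 + 3 + 8 + 2 + 1 + 1 + 6 + 4 + 1 + 12 = 42 thirty-second notes.

42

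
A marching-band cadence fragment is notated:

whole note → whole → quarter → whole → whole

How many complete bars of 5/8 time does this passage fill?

6

One bar of 5/8 = 5 eighth notes.
Convert each value to eighth notes: whole note = 8; whole = 8; quarter = 2; whole = 8; whole = 8.
Total: 8 + 8 + 2 + 8 + 8 = 34.
34 ÷ 5 = 6 complete bars with 4 left over.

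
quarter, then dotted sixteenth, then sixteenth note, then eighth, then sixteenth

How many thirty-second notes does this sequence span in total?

Working in thirty-second notes: quarter = 8; dotted sixteenth = 3; sixteenth note = 2; eighth = 4; sixteenth = 2.
Adding: 8 + 3 + 2 + 4 + 2 = 19 thirty-second notes.

19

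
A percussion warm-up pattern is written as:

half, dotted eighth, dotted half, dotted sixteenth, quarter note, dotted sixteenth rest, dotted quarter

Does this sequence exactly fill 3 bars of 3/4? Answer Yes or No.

Yes

One bar of 3/4 = 24 thirty-second notes, so 3 bars = 72.
Working in thirty-second notes: half = 16; dotted eighth = 6; dotted half = 24; dotted sixteenth = 3; quarter note = 8; dotted sixteenth rest = 3; dotted quarter = 12.
Sum: 16 + 6 + 24 + 3 + 8 + 3 + 12 = 72.
72 equals 72, so the answer is Yes.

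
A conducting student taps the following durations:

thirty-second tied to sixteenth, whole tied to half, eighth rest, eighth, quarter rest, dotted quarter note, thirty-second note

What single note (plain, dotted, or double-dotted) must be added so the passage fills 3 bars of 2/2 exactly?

half note

3 bars of 2/2 = 96 thirty-second notes.
Each duration in thirty-second notes: thirty-second tied to sixteenth (thirty-second + sixteenth) = 3; whole tied to half (whole + half) = 48; eighth rest = 4; eighth = 4; quarter rest = 8; dotted quarter note = 12; thirty-second note = 1.
Sum: 3 + 48 + 4 + 4 + 8 + 12 + 1 = 80.
Remaining: 96 − 80 = 16 thirty-second notes, which is a half note.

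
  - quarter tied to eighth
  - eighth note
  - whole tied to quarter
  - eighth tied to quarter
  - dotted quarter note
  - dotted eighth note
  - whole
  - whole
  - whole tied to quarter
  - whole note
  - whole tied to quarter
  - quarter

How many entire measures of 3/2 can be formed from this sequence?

One bar of 3/2 = 24 sixteenth notes.
Convert each value to sixteenth notes: quarter tied to eighth (quarter + eighth) = 6; eighth note = 2; whole tied to quarter (whole + quarter) = 20; eighth tied to quarter (eighth + quarter) = 6; dotted quarter note = 6; dotted eighth note = 3; whole = 16; whole = 16; whole tied to quarter (whole + quarter) = 20; whole note = 16; whole tied to quarter (whole + quarter) = 20; quarter = 4.
Total: 6 + 2 + 20 + 6 + 6 + 3 + 16 + 16 + 20 + 16 + 20 + 4 = 135.
135 ÷ 24 = 5 complete bars with 15 left over.

5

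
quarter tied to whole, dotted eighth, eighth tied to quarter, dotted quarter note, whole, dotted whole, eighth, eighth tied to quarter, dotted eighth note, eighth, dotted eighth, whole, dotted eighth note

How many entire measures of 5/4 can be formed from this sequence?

5

One bar of 5/4 = 20 sixteenth notes.
Convert each value to sixteenth notes: quarter tied to whole (quarter + whole) = 20; dotted eighth = 3; eighth tied to quarter (eighth + quarter) = 6; dotted quarter note = 6; whole = 16; dotted whole = 24; eighth = 2; eighth tied to quarter (eighth + quarter) = 6; dotted eighth note = 3; eighth = 2; dotted eighth = 3; whole = 16; dotted eighth note = 3.
Altogether 20 + 3 + 6 + 6 + 16 + 24 + 2 + 6 + 3 + 2 + 3 + 16 + 3 = 110.
110 ÷ 20 = 5 complete bars with 10 left over.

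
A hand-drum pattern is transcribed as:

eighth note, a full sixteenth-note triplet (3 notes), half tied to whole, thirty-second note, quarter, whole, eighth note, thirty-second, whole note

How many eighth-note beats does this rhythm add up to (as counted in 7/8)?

One eighth-note beat = 4 thirty-second notes.
Convert each value to thirty-second notes: eighth note = 4; a full sixteenth-note triplet (3 notes) (three triplet sixteenths span one eighth) = 4; half tied to whole (half + whole) = 48; thirty-second note = 1; quarter = 8; whole = 32; eighth note = 4; thirty-second = 1; whole note = 32.
Altogether 4 + 4 + 48 + 1 + 8 + 32 + 4 + 1 + 32 = 134.
134 ÷ 4 = 33.5 beats.

33.5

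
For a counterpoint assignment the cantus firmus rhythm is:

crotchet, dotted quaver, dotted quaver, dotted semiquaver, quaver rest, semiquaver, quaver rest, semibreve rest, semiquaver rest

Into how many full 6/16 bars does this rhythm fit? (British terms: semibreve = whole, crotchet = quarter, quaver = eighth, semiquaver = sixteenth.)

5

One bar of 6/16 = 12 thirty-second notes.
Express everything in thirty-second notes: crotchet = 8; dotted quaver = 6; dotted quaver = 6; dotted semiquaver = 3; quaver rest = 4; semiquaver = 2; quaver rest = 4; semibreve rest = 32; semiquaver rest = 2.
Altogether 8 + 6 + 6 + 3 + 4 + 2 + 4 + 32 + 2 = 67.
67 ÷ 12 = 5 complete bars with 7 left over.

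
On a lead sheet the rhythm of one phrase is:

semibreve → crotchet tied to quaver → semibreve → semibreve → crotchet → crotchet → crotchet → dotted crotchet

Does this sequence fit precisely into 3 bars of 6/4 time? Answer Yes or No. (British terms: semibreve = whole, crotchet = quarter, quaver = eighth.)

One bar of 6/4 = 12 eighth notes, so 3 bars = 36.
Express everything in eighth notes: semibreve = 8; crotchet tied to quaver (crotchet + quaver) = 3; semibreve = 8; semibreve = 8; crotchet = 2; crotchet = 2; crotchet = 2; dotted crotchet = 3.
Sum: 8 + 3 + 8 + 8 + 2 + 2 + 2 + 3 = 36.
36 equals 36, so the answer is Yes.

Yes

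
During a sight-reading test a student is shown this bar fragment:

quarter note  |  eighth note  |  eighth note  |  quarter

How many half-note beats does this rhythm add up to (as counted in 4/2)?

One half-note beat = 4 eighth notes.
Working in eighth notes: quarter note = 2; eighth note = 1; eighth note = 1; quarter = 2.
Sum: 2 + 1 + 1 + 2 = 6.
6 ÷ 4 = 1.5 beats.

1.5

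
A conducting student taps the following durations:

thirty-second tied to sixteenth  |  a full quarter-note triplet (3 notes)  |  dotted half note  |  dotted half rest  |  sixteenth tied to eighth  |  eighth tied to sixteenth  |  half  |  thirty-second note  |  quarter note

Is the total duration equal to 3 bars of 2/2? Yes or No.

One bar of 2/2 = 32 thirty-second notes, so 3 bars = 96.
Express everything in thirty-second notes: thirty-second tied to sixteenth (thirty-second + sixteenth) = 3; a full quarter-note triplet (3 notes) (three triplet quarters span one half) = 16; dotted half note = 24; dotted half rest = 24; sixteenth tied to eighth (sixteenth + eighth) = 6; eighth tied to sixteenth (eighth + sixteenth) = 6; half = 16; thirty-second note = 1; quarter note = 8.
Adding: 3 + 16 + 24 + 24 + 6 + 6 + 16 + 1 + 8 = 104.
104 exceeds 96, so the answer is No.

No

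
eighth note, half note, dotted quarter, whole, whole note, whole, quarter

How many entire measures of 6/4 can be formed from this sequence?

2

One bar of 6/4 = 12 eighth notes.
In eighth notes: eighth note = 1; half note = 4; dotted quarter = 3; whole = 8; whole note = 8; whole = 8; quarter = 2.
Sum: 1 + 4 + 3 + 8 + 8 + 8 + 2 = 34.
34 ÷ 12 = 2 complete bars with 10 left over.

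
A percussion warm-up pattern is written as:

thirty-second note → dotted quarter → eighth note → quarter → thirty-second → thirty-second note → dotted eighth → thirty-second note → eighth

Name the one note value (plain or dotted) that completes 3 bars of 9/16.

3 bars of 9/16 = 54 thirty-second notes.
Express everything in thirty-second notes: thirty-second note = 1; dotted quarter = 12; eighth note = 4; quarter = 8; thirty-second = 1; thirty-second note = 1; dotted eighth = 6; thirty-second note = 1; eighth = 4.
Sum: 1 + 12 + 4 + 8 + 1 + 1 + 6 + 1 + 4 = 38.
Remaining: 54 − 38 = 16 thirty-second notes, which is a half note.

half note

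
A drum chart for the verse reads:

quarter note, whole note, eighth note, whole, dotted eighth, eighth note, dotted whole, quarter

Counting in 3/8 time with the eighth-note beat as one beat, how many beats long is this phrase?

35.5

One eighth-note beat = 2 sixteenth notes.
Each duration in sixteenth notes: quarter note = 4; whole note = 16; eighth note = 2; whole = 16; dotted eighth = 3; eighth note = 2; dotted whole = 24; quarter = 4.
Adding: 4 + 16 + 2 + 16 + 3 + 2 + 24 + 4 = 71.
71 ÷ 2 = 35.5 beats.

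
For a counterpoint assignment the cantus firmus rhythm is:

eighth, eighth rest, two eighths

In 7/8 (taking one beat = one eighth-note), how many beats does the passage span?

4

One eighth-note beat = 2 sixteenth notes.
Express everything in sixteenth notes: eighth = 2; eighth rest = 2; eighth = 2; eighth = 2.
Sum: 2 + 2 + 2 + 2 = 8.
8 ÷ 2 = 4 beats.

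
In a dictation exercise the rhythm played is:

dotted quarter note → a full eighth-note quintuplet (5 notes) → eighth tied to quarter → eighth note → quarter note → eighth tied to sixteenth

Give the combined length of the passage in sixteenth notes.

29

Each duration in sixteenth notes: dotted quarter note = 6; a full eighth-note quintuplet (5 notes) (five quintuplet eighths span one half) = 8; eighth tied to quarter (eighth + quarter) = 6; eighth note = 2; quarter note = 4; eighth tied to sixteenth (eighth + sixteenth) = 3.
Altogether 6 + 8 + 6 + 2 + 4 + 3 = 29 sixteenth notes.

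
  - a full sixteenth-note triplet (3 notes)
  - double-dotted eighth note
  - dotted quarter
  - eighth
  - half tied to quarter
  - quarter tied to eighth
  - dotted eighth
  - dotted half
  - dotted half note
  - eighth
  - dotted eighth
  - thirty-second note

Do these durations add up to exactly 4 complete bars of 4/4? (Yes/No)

One bar of 4/4 = 32 thirty-second notes, so 4 bars = 128.
Working in thirty-second notes: a full sixteenth-note triplet (3 notes) (three triplet sixteenths span one eighth) = 4; double-dotted eighth note = 7; dotted quarter = 12; eighth = 4; half tied to quarter (half + quarter) = 24; quarter tied to eighth (quarter + eighth) = 12; dotted eighth = 6; dotted half = 24; dotted half note = 24; eighth = 4; dotted eighth = 6; thirty-second note = 1.
Adding: 4 + 7 + 12 + 4 + 24 + 12 + 6 + 24 + 24 + 4 + 6 + 1 = 128.
128 equals 128, so the answer is Yes.

Yes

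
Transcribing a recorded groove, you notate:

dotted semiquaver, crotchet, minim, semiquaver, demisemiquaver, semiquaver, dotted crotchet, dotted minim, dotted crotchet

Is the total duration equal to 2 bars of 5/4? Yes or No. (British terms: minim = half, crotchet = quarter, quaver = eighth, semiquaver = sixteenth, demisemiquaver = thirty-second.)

One bar of 5/4 = 40 thirty-second notes, so 2 bars = 80.
Convert each value to thirty-second notes: dotted semiquaver = 3; crotchet = 8; minim = 16; semiquaver = 2; demisemiquaver = 1; semiquaver = 2; dotted crotchet = 12; dotted minim = 24; dotted crotchet = 12.
Total: 3 + 8 + 16 + 2 + 1 + 2 + 12 + 24 + 12 = 80.
80 equals 80, so the answer is Yes.

Yes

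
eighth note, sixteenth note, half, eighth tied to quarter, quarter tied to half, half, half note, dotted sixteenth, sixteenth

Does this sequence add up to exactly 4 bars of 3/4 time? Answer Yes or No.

One bar of 3/4 = 24 thirty-second notes, so 4 bars = 96.
In thirty-second notes: eighth note = 4; sixteenth note = 2; half = 16; eighth tied to quarter (eighth + quarter) = 12; quarter tied to half (quarter + half) = 24; half = 16; half note = 16; dotted sixteenth = 3; sixteenth = 2.
Total: 4 + 2 + 16 + 12 + 24 + 16 + 16 + 3 + 2 = 95.
95 falls short of 96, so the answer is No.

No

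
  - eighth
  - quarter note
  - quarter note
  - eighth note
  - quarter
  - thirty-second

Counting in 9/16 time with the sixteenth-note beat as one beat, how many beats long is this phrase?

16.5

One sixteenth-note beat = 2 thirty-second notes.
Express everything in thirty-second notes: eighth = 4; quarter note = 8; quarter note = 8; eighth note = 4; quarter = 8; thirty-second = 1.
Adding: 4 + 8 + 8 + 4 + 8 + 1 = 33.
33 ÷ 2 = 16.5 beats.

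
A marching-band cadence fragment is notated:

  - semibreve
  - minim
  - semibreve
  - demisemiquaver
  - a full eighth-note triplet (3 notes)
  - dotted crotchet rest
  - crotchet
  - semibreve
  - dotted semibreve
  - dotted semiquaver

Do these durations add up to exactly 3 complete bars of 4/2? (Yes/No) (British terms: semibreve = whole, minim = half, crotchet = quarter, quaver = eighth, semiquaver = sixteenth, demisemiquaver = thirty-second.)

One bar of 4/2 = 64 thirty-second notes, so 3 bars = 192.
Express everything in thirty-second notes: semibreve = 32; minim = 16; semibreve = 32; demisemiquaver = 1; a full eighth-note triplet (3 notes) (three triplet eighths span one quarter) = 8; dotted crotchet rest = 12; crotchet = 8; semibreve = 32; dotted semibreve = 48; dotted semiquaver = 3.
Sum: 32 + 16 + 32 + 1 + 8 + 12 + 8 + 32 + 48 + 3 = 192.
192 equals 192, so the answer is Yes.

Yes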